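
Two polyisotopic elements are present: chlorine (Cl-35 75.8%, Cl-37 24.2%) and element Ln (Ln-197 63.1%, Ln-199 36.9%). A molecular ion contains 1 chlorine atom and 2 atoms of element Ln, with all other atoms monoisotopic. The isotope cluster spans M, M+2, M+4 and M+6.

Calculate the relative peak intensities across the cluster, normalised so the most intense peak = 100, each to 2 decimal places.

67.17 : 100.00 : 48.05 : 7.33

Chlorine pattern (n=1): 0.7580 : 0.2420
Element Ln pattern (n=2): 0.398161 : 0.465678 : 0.136161
Convolve the two distributions (both contribute in 2-u steps):
  M: 0.7580×0.398161 = 0.301806
  M+2: 0.7580×0.465678 + 0.2420×0.398161 = 0.449339
  M+4: 0.7580×0.136161 + 0.2420×0.465678 = 0.215904
  M+6: 0.2420×0.136161 = 0.032951
Scale to base peak (0.449339) = 100: 67.17 : 100.00 : 48.05 : 7.33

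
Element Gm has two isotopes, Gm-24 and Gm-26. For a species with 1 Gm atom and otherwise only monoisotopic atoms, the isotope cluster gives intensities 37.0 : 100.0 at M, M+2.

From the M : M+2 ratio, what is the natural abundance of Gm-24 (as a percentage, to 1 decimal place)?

Let p = fractional abundance of Gm-24. I(M+2)/I(M) = [C(1,1)·p^0·(1−p)] / p^1 = 1·(1−p)/p = 100.0/37.0 = 2.7027
(1−p)/p = 2.7027/1 = 2.7027  ⇒  p = 1/(1 + 2.7027) = 0.2701
Gm-24: 27.0%, Gm-26: 73.0%.

27.0%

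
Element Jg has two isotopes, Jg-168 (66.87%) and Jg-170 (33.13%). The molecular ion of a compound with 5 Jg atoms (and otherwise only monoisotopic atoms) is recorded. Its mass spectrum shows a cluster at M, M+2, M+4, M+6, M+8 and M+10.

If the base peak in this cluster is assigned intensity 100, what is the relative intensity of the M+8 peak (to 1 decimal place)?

Binomial terms of (0.6687 + 0.3313)^5: M 0.1337, M+2 0.3312, M+4 0.3282, M+6 0.1626, M+8 0.0403, M+10 0.0040 → M+2 is the base peak.
P(M+2) = C(5,1) × 0.6687^4 × 0.3313^1 = 5 × 0.19995179 × 0.3313 = 0.331220 (base)
P(M+8) = C(5,4) × 0.6687^1 × 0.3313^4 = 5 × 0.6687 × 0.01204719 = 0.040280
Relative intensity = 0.040280 / 0.331220 × 100 = 12.2

12.2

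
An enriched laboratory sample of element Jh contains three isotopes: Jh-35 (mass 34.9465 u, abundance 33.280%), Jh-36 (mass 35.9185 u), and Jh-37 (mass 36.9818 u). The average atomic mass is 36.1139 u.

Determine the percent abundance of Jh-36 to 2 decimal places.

17.92%

Let x and y be the fractions of Jh-36 and Jh-37. Then x + y = 1 − 0.33280 = 0.66720 and 35.9185x + 36.9818y = 36.1139 − 0.33280×34.9465 = 24.4837048.
Substituting: 35.9185x + 36.9818(0.66720 − x) = 24.4837048
(35.9185 − 36.9818)x = -0.19055216  ⇒  x = 0.17921, y = 0.48799
Jh-36: 17.92%, Jh-37: 48.80%.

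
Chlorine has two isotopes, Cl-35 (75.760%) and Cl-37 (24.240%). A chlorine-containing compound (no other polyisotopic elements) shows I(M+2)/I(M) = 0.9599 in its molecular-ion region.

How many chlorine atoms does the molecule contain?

3

For n independent Cl atoms, I(M+2)/I(M) = n · (abundance Cl-37) / (abundance Cl-35) = n · 0.24240/0.75760.
n = 0.9599 × 0.75760/0.24240 = 3.00 ≈ 3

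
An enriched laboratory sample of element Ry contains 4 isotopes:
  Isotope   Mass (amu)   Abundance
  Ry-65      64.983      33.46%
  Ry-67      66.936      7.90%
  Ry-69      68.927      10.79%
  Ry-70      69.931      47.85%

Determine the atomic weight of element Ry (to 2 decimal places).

Weight each isotope mass by its fractional abundance: 0.3346 × 64.983 + 0.0790 × 66.936 + 0.1079 × 68.927 + 0.4785 × 69.931
= 21.7433 + 5.2879 + 7.4372 + 33.4620 = 67.9304 amu

67.93 amu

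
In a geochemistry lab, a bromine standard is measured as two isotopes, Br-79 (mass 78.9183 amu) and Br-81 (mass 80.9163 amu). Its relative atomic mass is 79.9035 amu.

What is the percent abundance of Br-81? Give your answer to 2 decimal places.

49.31%

With x = fraction of Br-79 (so Br-81 is 1 − x):
78.9183·x + 80.9163·(1 − x) = 79.9035
(78.9183 − 80.9163)·x = 79.9035 − 80.9163
x = -1.0128 / -1.9980 = 0.50691 → 50.69% Br-79, 49.31% Br-81.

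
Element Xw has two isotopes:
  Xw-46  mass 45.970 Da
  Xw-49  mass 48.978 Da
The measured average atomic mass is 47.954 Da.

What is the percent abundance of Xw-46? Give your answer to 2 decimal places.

34.04%

Let x be the fractional abundance of Xw-46; then Xw-49 has abundance 1 − x.
45.970·x + 48.978·(1 − x) = 47.954
(45.970 − 48.978)·x = 47.954 − 48.978
x = -1.024 / -3.008 = 0.34043 → 34.04% Xw-46, 65.96% Xw-49.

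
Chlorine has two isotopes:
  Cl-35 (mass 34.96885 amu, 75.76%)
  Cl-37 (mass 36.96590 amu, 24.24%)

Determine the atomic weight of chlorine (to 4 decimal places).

Ar = Σ fᵢ·mᵢ = 0.7576 × 34.96885 + 0.2424 × 36.96590
= 26.492401 + 8.960534 = 35.452935 amu

35.4529 amu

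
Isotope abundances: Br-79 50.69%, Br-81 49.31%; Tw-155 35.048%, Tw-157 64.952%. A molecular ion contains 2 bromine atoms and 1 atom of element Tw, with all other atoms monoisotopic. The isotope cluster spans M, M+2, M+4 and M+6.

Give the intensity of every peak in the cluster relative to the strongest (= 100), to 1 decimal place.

Bromine pattern (n=2): 0.25694761 : 0.49990478 : 0.24314761
Element Tw pattern (n=1): 0.35048 : 0.64952
Convolve the two distributions (both contribute in 2-u steps):
  M: 0.25694761×0.35048 = 0.090055
  M+2: 0.25694761×0.64952 + 0.49990478×0.35048 = 0.342099
  M+4: 0.49990478×0.64952 + 0.24314761×0.35048 = 0.409917
  M+6: 0.24314761×0.64952 = 0.157929
Scale to base peak (0.409917) = 100: 22.0 : 83.5 : 100.0 : 38.5

22.0 : 83.5 : 100.0 : 38.5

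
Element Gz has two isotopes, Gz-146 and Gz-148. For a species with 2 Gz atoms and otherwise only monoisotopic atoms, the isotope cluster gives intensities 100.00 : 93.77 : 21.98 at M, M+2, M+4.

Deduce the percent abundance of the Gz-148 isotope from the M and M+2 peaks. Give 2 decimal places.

31.92%

If p is the fraction of Gz that is Gz-146, then I(M+2)/I(M) = [C(2,1)·p^1·(1−p)] / p^2 = 2·(1−p)/p = 93.77/100.00 = 0.9377
(1−p)/p = 0.9377/2 = 0.4688  ⇒  p = 1/(1 + 0.4688) = 0.6808
Gz-146: 68.08%, Gz-148: 31.92%.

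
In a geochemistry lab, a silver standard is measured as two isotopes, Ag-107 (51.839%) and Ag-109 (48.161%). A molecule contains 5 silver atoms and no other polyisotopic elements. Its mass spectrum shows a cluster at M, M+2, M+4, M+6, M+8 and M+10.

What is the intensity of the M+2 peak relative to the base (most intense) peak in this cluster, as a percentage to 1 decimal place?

53.8%

Term probabilities: M 0.0374, M+2 0.1739, M+4 0.3231, M+6 0.3002, M+8 0.1394, M+10 0.0259. Base peak = M+4.
P(M+4) = C(5,2) × 0.51839^3 × 0.48161^2 = 10 × 0.13930601 × 0.23194819 = 0.323118 (base)
P(M+2) = C(5,1) × 0.51839^4 × 0.48161^1 = 5 × 0.07221484 × 0.48161 = 0.173897
Relative intensity = 0.173897 / 0.323118 × 100 = 53.8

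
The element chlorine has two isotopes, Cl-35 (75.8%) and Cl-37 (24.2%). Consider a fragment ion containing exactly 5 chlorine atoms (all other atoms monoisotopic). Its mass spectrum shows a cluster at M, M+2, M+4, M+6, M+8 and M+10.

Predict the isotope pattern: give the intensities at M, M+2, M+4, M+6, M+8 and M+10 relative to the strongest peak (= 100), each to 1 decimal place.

62.6 : 100.0 : 63.9 : 20.4 : 3.3 : 0.2

The 5 Cl atoms are independent, so intensities follow the terms of (0.758 + 0.242)^5.
P(M) = 0.758^5 = 0.250234
P(M+2) = 5 × 0.758^4 × 0.242^1 = 0.399450
P(M+4) = 10 × 0.758^3 × 0.242^2 = 0.255058
P(M+6) = 10 × 0.758^2 × 0.242^3 = 0.081430
P(M+8) = 5 × 0.758^1 × 0.242^4 = 0.012999
P(M+10) = 0.242^5 = 0.000830
The M+2 peak is largest (0.399450); scaling to 100 gives 62.6 : 100.0 : 63.9 : 20.4 : 3.3 : 0.2.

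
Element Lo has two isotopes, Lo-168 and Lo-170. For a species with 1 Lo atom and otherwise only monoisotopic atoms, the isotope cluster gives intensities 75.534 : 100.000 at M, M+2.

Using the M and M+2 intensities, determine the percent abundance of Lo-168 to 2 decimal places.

If p is the fraction of Lo that is Lo-168, then I(M+2)/I(M) = [C(1,1)·p^0·(1−p)] / p^1 = 1·(1−p)/p = 100.000/75.534 = 1.3239
(1−p)/p = 1.3239/1 = 1.3239  ⇒  p = 1/(1 + 1.3239) = 0.4303
Lo-168: 43.03%, Lo-170: 56.97%.

43.03%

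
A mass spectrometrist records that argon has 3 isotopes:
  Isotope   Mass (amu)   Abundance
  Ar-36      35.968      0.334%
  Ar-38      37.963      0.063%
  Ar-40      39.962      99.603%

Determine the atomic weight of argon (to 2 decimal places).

39.95 amu

Average mass = Σ (abundance × isotope mass) = 0.00334 × 35.968 + 0.00063 × 37.963 + 0.99603 × 39.962
= 0.1201 + 0.0239 + 39.8034 = 39.9474 amu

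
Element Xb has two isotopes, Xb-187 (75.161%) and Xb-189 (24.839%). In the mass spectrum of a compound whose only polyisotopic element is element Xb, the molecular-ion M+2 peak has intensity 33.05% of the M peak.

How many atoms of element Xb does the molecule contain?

The M+2/M ratio from n Xb atoms is n · q/p = n · 0.24839/0.75161.
n = 0.3305 × 0.75161/0.24839 = 1.00 ≈ 1

1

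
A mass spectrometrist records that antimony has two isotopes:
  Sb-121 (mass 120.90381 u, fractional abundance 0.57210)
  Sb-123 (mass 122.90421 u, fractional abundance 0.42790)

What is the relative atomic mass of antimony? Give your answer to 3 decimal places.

121.760 u

The abundance-weighted mean is 0.57210 × 120.90381 + 0.42790 × 122.90421
= 69.169070 + 52.590711 = 121.759781 u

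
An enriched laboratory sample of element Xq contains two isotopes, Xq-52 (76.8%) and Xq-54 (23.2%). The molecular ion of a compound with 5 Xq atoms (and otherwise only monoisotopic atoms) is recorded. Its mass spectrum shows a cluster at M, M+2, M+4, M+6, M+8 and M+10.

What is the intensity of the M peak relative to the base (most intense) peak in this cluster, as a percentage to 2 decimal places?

Binomial terms of (0.768 + 0.232)^5: M 0.2672, M+2 0.4036, M+4 0.2438, M+6 0.0737, M+8 0.0111, M+10 0.0007 → M+2 is the base peak.
P(M+2) = C(5,1) × 0.768^4 × 0.232^1 = 5 × 0.34789235 × 0.2320 = 0.403555 (base)
P(M) = C(5,0) × 0.768^5 × 0.232^0 = 1 × 0.26718133 × 1.0000 = 0.267181
Relative intensity = 0.267181 / 0.403555 × 100 = 66.21

66.21%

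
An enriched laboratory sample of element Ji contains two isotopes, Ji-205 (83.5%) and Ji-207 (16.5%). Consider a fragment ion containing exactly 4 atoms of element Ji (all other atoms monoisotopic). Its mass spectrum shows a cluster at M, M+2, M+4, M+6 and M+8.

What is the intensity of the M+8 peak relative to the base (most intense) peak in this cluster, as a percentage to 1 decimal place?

(0.835 + 0.165)^4 gives M 0.4861, M+2 0.3842, M+4 0.1139, M+6 0.0150, M+8 0.0007; the largest is M.
P(M) = C(4,0) × 0.835^4 × 0.165^0 = 1 × 0.4861227 × 1.0000 = 0.486123 (base)
P(M+8) = C(4,4) × 0.835^0 × 0.165^4 = 1 × 1.0000 × 0.0007412 = 0.000741
Relative intensity = 0.000741 / 0.486123 × 100 = 0.2

0.2%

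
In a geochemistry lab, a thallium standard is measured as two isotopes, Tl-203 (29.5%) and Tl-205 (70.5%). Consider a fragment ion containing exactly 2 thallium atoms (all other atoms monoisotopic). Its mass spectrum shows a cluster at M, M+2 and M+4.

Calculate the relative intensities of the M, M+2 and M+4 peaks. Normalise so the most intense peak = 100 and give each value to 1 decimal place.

Expanding (0.295 + 0.705)^2:
P(M) = 0.295^2 = 0.087025
P(M+2) = 2 × 0.295^1 × 0.705^1 = 0.415950
P(M+4) = 0.705^2 = 0.497025
The M+4 peak is largest (0.497025); scaling to 100 gives 17.5 : 83.7 : 100.0.

17.5 : 83.7 : 100.0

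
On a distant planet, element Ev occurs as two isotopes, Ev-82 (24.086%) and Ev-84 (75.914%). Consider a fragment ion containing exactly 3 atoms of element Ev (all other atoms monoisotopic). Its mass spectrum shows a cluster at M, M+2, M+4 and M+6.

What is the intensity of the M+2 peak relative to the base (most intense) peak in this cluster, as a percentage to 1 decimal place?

(0.24086 + 0.75914)^3 gives M 0.0140, M+2 0.1321, M+4 0.4164, M+6 0.4375; the largest is M+6.
P(M+6) = C(3,3) × 0.24086^0 × 0.75914^3 = 1 × 1.0000 × 0.43748748 = 0.437487 (base)
P(M+2) = C(3,1) × 0.24086^2 × 0.75914^1 = 3 × 0.05801354 × 0.75914 = 0.132121
Relative intensity = 0.132121 / 0.437487 × 100 = 30.2

30.2%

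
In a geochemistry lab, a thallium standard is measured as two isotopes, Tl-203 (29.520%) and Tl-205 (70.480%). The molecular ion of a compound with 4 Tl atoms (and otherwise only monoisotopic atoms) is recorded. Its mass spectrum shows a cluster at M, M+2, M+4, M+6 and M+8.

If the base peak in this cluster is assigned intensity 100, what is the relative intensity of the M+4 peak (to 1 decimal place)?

Term probabilities: M 0.0076, M+2 0.0725, M+4 0.2597, M+6 0.4134, M+8 0.2468. Base peak = M+6.
P(M+6) = C(4,3) × 0.29520^1 × 0.70480^3 = 4 × 0.2952 × 0.35010449 = 0.413403 (base)
P(M+4) = C(4,2) × 0.29520^2 × 0.70480^2 = 6 × 0.08714304 × 0.49674304 = 0.259726
Relative intensity = 0.259726 / 0.413403 × 100 = 62.8

62.8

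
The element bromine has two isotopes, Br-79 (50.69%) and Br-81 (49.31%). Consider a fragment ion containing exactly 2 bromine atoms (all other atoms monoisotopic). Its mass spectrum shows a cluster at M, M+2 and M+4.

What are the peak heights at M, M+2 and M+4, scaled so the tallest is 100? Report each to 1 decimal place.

Each Br atom is independently Br-79 (p = 0.5069) or Br-81 (q = 0.4931); the cluster is the binomial expansion (p + q)^2.
P(M) = 0.5069^2 = 0.256948
P(M+2) = 2 × 0.5069^1 × 0.4931^1 = 0.499905
P(M+4) = 0.4931^2 = 0.243148
The M+2 peak is largest (0.499905); scaling to 100 gives 51.4 : 100.0 : 48.6.

51.4 : 100.0 : 48.6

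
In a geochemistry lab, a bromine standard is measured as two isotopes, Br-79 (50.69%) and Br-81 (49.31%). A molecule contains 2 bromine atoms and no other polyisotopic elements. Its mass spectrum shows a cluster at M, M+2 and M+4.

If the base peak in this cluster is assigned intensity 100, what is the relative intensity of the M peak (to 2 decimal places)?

Binomial terms of (0.5069 + 0.4931)^2: M 0.2569, M+2 0.4999, M+4 0.2431 → M+2 is the base peak.
P(M+2) = C(2,1) × 0.5069^1 × 0.4931^1 = 2 × 0.5069 × 0.4931 = 0.499905 (base)
P(M) = C(2,0) × 0.5069^2 × 0.4931^0 = 1 × 0.25694761 × 1.0000 = 0.256948
Relative intensity = 0.256948 / 0.499905 × 100 = 51.40

51.40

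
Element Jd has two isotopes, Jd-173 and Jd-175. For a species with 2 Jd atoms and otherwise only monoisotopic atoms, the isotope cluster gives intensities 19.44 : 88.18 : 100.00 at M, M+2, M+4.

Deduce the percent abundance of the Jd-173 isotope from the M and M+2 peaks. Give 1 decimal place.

30.6%

If p is the fraction of Jd that is Jd-173, then I(M+2)/I(M) = [C(2,1)·p^1·(1−p)] / p^2 = 2·(1−p)/p = 88.18/19.44 = 4.5360
(1−p)/p = 4.5360/2 = 2.2680  ⇒  p = 1/(1 + 2.2680) = 0.3060
Jd-173: 30.6%, Jd-175: 69.4%.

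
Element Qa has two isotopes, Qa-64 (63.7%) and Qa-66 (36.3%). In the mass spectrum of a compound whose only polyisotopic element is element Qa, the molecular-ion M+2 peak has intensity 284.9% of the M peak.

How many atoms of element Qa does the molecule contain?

The M+2/M ratio from n Qa atoms is n · q/p = n · 0.363/0.637.
n = 2.849 × 0.637/0.363 = 5.00 ≈ 5

5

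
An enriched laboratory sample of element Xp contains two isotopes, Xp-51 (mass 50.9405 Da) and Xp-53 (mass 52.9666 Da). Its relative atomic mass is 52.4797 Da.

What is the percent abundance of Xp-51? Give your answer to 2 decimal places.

24.03%

With x = fraction of Xp-51 (so Xp-53 is 1 − x):
50.9405·x + 52.9666·(1 − x) = 52.4797
(50.9405 − 52.9666)·x = 52.4797 − 52.9666
x = -0.4869 / -2.0261 = 0.24031 → 24.03% Xp-51, 75.97% Xp-53.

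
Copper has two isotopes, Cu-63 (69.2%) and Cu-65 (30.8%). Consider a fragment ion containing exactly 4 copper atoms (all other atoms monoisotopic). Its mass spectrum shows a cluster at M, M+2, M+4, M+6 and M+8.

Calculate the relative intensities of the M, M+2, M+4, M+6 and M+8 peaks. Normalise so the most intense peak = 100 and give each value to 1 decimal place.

56.2 : 100.0 : 66.8 : 19.8 : 2.2

The 4 Cu atoms are independent, so intensities follow the terms of (0.692 + 0.308)^4.
P(M) = 0.692^4 = 0.229311
P(M+2) = 4 × 0.692^3 × 0.308^1 = 0.408253
P(M+4) = 6 × 0.692^2 × 0.308^2 = 0.272562
P(M+6) = 4 × 0.692^1 × 0.308^3 = 0.080876
P(M+8) = 0.308^4 = 0.008999
The M+2 peak is largest (0.408253); scaling to 100 gives 56.2 : 100.0 : 66.8 : 19.8 : 2.2.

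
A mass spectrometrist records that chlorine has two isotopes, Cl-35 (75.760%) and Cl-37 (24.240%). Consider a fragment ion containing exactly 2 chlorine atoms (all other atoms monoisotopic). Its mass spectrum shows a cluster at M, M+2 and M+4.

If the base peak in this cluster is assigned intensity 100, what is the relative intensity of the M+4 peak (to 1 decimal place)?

(0.75760 + 0.24240)^2 gives M 0.5740, M+2 0.3673, M+4 0.0588; the largest is M.
P(M) = C(2,0) × 0.75760^2 × 0.24240^0 = 1 × 0.57395776 × 1.0000 = 0.573958 (base)
P(M+4) = C(2,2) × 0.75760^0 × 0.24240^2 = 1 × 1.0000 × 0.05875776 = 0.058758
Relative intensity = 0.058758 / 0.573958 × 100 = 10.2

10.2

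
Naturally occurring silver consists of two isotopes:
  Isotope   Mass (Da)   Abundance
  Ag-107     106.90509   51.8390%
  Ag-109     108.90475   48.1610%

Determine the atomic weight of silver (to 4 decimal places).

107.8681 Da

Weight each isotope mass by its fractional abundance: 0.518390 × 106.90509 + 0.481610 × 108.90475
= 55.418530 + 52.449617 = 107.868147 Da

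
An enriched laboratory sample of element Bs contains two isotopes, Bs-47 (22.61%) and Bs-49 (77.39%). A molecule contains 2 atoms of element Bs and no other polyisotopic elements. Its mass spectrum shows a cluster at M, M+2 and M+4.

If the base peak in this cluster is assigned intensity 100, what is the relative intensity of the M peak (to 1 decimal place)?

Term probabilities: M 0.0511, M+2 0.3500, M+4 0.5989. Base peak = M+4.
P(M+4) = C(2,2) × 0.2261^0 × 0.7739^2 = 1 × 1.0000 × 0.59892121 = 0.598921 (base)
P(M) = C(2,0) × 0.2261^2 × 0.7739^0 = 1 × 0.05112121 × 1.0000 = 0.051121
Relative intensity = 0.051121 / 0.598921 × 100 = 8.5

8.5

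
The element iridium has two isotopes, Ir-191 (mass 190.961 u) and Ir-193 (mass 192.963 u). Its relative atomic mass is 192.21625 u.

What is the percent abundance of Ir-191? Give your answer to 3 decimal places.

37.300%

Let x be the fractional abundance of Ir-191; then Ir-193 has abundance 1 − x.
190.961·x + 192.963·(1 − x) = 192.21625
(190.961 − 192.963)·x = 192.21625 − 192.963
x = -0.74675 / -2.002 = 0.37300 → 37.300% Ir-191, 62.700% Ir-193.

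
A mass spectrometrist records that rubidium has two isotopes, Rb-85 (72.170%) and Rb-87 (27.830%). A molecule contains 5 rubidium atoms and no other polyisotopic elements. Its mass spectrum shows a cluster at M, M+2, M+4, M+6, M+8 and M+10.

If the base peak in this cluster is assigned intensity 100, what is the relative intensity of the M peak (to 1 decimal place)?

Term probabilities: M 0.1958, M+2 0.3775, M+4 0.2911, M+6 0.1123, M+8 0.0216, M+10 0.0017. Base peak = M+2.
P(M+2) = C(5,1) × 0.72170^4 × 0.27830^1 = 5 × 0.27128565 × 0.2783 = 0.377494 (base)
P(M) = C(5,0) × 0.72170^5 × 0.27830^0 = 1 × 0.19578685 × 1.0000 = 0.195787
Relative intensity = 0.195787 / 0.377494 × 100 = 51.9

51.9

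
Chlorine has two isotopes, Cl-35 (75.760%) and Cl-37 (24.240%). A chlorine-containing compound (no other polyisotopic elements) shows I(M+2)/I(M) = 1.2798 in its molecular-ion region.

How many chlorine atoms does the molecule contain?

For n independent Cl atoms, I(M+2)/I(M) = n · (abundance Cl-37) / (abundance Cl-35) = n · 0.24240/0.75760.
n = 1.2798 × 0.75760/0.24240 = 4.00 ≈ 4

4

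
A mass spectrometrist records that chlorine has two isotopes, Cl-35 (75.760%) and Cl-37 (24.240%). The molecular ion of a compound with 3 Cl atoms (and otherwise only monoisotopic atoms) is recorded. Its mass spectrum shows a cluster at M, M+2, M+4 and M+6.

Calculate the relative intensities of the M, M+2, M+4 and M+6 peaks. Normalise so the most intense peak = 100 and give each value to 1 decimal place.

Expanding (0.75760 + 0.24240)^3:
P(M) = 0.75760^3 = 0.434830
P(M+2) = 3 × 0.75760^2 × 0.24240^1 = 0.417382
P(M+4) = 3 × 0.75760^1 × 0.24240^2 = 0.133545
P(M+6) = 0.24240^3 = 0.014243
The M peak is largest (0.434830); scaling to 100 gives 100.0 : 96.0 : 30.7 : 3.3.

100.0 : 96.0 : 30.7 : 3.3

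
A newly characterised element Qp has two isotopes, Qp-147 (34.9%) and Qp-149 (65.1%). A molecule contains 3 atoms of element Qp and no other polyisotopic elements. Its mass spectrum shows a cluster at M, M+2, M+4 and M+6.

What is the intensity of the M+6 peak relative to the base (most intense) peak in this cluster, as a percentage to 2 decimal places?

Binomial terms of (0.349 + 0.651)^3: M 0.0425, M+2 0.2379, M+4 0.4437, M+6 0.2759 → M+4 is the base peak.
P(M+4) = C(3,2) × 0.349^1 × 0.651^2 = 3 × 0.3490 × 0.423801 = 0.443720 (base)
P(M+6) = C(3,3) × 0.349^0 × 0.651^3 = 1 × 1.0000 × 0.27589445 = 0.275894
Relative intensity = 0.275894 / 0.443720 × 100 = 62.18

62.18%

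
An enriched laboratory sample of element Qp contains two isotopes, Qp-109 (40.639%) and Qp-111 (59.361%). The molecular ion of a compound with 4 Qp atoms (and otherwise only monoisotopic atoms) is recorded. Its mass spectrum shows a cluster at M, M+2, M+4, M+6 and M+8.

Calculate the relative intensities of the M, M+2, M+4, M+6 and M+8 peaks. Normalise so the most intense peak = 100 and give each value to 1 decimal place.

7.8 : 45.6 : 100.0 : 97.4 : 35.6

Each Qp atom is independently Qp-109 (p = 0.40639) or Qp-111 (q = 0.59361); the cluster is the binomial expansion (p + q)^4.
P(M) = 0.40639^4 = 0.027275
P(M+2) = 4 × 0.40639^3 × 0.59361^1 = 0.159364
P(M+4) = 6 × 0.40639^2 × 0.59361^2 = 0.349172
P(M+6) = 4 × 0.40639^1 × 0.59361^3 = 0.340022
P(M+8) = 0.59361^4 = 0.124167
The M+4 peak is largest (0.349172); scaling to 100 gives 7.8 : 45.6 : 100.0 : 97.4 : 35.6.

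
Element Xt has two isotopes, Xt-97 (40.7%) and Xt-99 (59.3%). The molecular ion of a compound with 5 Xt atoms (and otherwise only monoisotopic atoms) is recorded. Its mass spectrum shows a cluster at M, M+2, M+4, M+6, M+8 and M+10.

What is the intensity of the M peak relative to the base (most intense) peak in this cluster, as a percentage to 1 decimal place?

3.2%

Term probabilities: M 0.0112, M+2 0.0814, M+4 0.2371, M+6 0.3454, M+8 0.2516, M+10 0.0733. Base peak = M+6.
P(M+6) = C(5,3) × 0.407^2 × 0.593^3 = 10 × 0.165649 × 0.20852786 = 0.345424 (base)
P(M) = C(5,0) × 0.407^5 × 0.593^0 = 1 × 0.01116791 × 1.0000 = 0.011168
Relative intensity = 0.011168 / 0.345424 × 100 = 3.2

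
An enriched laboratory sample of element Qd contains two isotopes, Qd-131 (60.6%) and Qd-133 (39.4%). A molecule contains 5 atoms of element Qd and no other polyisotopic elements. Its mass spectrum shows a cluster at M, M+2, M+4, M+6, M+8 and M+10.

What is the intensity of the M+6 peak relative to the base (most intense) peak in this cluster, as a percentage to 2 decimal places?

65.02%

Binomial terms of (0.606 + 0.394)^5: M 0.0817, M+2 0.2657, M+4 0.3455, M+6 0.2246, M+8 0.0730, M+10 0.0095 → M+4 is the base peak.
P(M+4) = C(5,2) × 0.606^3 × 0.394^2 = 10 × 0.22254502 × 0.155236 = 0.345470 (base)
P(M+6) = C(5,3) × 0.606^2 × 0.394^3 = 10 × 0.367236 × 0.06116298 = 0.224612
Relative intensity = 0.224612 / 0.345470 × 100 = 65.02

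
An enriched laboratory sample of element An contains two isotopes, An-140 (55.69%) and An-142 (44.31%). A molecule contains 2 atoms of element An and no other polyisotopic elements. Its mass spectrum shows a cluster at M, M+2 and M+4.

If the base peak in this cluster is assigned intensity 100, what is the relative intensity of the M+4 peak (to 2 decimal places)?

39.78

(0.5569 + 0.4431)^2 gives M 0.3101, M+2 0.4935, M+4 0.1963; the largest is M+2.
P(M+2) = C(2,1) × 0.5569^1 × 0.4431^1 = 2 × 0.5569 × 0.4431 = 0.493525 (base)
P(M+4) = C(2,2) × 0.5569^0 × 0.4431^2 = 1 × 1.0000 × 0.19633761 = 0.196338
Relative intensity = 0.196338 / 0.493525 × 100 = 39.78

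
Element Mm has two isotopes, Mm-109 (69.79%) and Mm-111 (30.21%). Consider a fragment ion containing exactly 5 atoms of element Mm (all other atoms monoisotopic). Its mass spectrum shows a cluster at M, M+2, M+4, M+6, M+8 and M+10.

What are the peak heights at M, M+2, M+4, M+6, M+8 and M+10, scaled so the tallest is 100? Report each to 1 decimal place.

The 5 Mm atoms are independent, so intensities follow the terms of (0.6979 + 0.3021)^5.
P(M) = 0.6979^5 = 0.165564
P(M+2) = 5 × 0.6979^4 × 0.3021^1 = 0.358339
P(M+4) = 10 × 0.6979^3 × 0.3021^2 = 0.310228
P(M+6) = 10 × 0.6979^2 × 0.3021^3 = 0.134288
P(M+8) = 5 × 0.6979^1 × 0.3021^4 = 0.029065
P(M+10) = 0.3021^5 = 0.002516
The M+2 peak is largest (0.358339); scaling to 100 gives 46.2 : 100.0 : 86.6 : 37.5 : 8.1 : 0.7.

46.2 : 100.0 : 86.6 : 37.5 : 8.1 : 0.7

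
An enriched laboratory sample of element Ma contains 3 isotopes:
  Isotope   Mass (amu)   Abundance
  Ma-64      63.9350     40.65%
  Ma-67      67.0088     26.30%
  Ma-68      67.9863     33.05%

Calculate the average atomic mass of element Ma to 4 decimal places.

66.0824 amu

Average mass = Σ (abundance × isotope mass) = 0.4065 × 63.9350 + 0.2630 × 67.0088 + 0.3305 × 67.9863
= 25.98958 + 17.62331 + 22.46947 = 66.08236 amu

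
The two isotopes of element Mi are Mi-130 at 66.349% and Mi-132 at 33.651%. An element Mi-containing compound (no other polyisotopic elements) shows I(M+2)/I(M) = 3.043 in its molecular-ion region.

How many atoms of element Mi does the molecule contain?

6

For n independent Mi atoms, I(M+2)/I(M) = n · (abundance Mi-132) / (abundance Mi-130) = n · 0.33651/0.66349.
n = 3.043 × 0.66349/0.33651 = 6.00 ≈ 6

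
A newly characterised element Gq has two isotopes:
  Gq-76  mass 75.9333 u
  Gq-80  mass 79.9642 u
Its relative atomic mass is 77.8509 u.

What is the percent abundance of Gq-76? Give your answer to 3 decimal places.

52.427%

Let x be the fractional abundance of Gq-76; then Gq-80 has abundance 1 − x.
75.9333·x + 79.9642·(1 − x) = 77.8509
(75.9333 − 79.9642)·x = 77.8509 − 79.9642
x = -2.1133 / -4.0309 = 0.52427 → 52.427% Gq-76, 47.573% Gq-80.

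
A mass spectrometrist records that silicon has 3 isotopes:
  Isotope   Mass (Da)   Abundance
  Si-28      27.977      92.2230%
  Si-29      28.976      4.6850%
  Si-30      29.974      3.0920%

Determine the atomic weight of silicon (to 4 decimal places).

28.0856 Da

The abundance-weighted mean is 0.922230 × 27.977 + 0.046850 × 28.976 + 0.030920 × 29.974
= 25.80123 + 1.35753 + 0.92680 = 28.08556 Da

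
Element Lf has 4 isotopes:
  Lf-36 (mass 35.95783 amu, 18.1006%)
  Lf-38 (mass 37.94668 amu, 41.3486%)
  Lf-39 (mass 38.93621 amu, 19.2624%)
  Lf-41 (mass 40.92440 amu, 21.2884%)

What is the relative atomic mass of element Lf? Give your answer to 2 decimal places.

The abundance-weighted mean is 0.181006 × 35.95783 + 0.413486 × 37.94668 + 0.192624 × 38.93621 + 0.212884 × 40.92440
= 6.508583 + 15.690421 + 7.500049 + 8.712150 = 38.411203 amu

38.41 amu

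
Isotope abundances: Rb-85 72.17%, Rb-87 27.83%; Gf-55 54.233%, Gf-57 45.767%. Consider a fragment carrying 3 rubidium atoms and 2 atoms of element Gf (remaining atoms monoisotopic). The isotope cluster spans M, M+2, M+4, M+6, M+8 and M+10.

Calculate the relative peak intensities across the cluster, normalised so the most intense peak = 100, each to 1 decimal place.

32.1 : 91.4 : 100.0 : 52.5 : 13.3 : 1.3

Rubidium pattern (n=3): 0.37589809 : 0.43485841 : 0.16768892 : 0.02155458
Element Gf pattern (n=2): 0.29412183 : 0.49641634 : 0.20946183
Convolve the two distributions (both contribute in 2-u steps):
  M: 0.37589809×0.29412183 = 0.110560
  M+2: 0.37589809×0.49641634 + 0.43485841×0.29412183 = 0.314503
  M+4: 0.37589809×0.20946183 + 0.43485841×0.49641634 + 0.16768892×0.29412183 = 0.343928
  M+6: 0.43485841×0.20946183 + 0.16768892×0.49641634 + 0.02155458×0.29412183 = 0.180669
  M+8: 0.16768892×0.20946183 + 0.02155458×0.49641634 = 0.045824
  M+10: 0.02155458×0.20946183 = 0.004515
Scale to base peak (0.343928) = 100: 32.1 : 91.4 : 100.0 : 52.5 : 13.3 : 1.3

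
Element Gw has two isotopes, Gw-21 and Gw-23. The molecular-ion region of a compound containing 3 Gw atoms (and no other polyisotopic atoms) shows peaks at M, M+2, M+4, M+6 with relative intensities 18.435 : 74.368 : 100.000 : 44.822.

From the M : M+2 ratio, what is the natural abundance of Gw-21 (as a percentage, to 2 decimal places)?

42.65%

If p is the fraction of Gw that is Gw-21, then I(M+2)/I(M) = [C(3,1)·p^2·(1−p)] / p^3 = 3·(1−p)/p = 74.368/18.435 = 4.0341
(1−p)/p = 4.0341/3 = 1.3447  ⇒  p = 1/(1 + 1.3447) = 0.4265
Gw-21: 42.65%, Gw-23: 57.35%.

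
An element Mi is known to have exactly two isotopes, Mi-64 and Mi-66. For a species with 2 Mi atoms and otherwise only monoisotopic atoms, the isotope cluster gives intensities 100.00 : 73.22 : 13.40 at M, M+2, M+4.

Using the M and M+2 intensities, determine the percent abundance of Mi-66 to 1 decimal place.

Let p = fractional abundance of Mi-64. I(M+2)/I(M) = [C(2,1)·p^1·(1−p)] / p^2 = 2·(1−p)/p = 73.22/100.00 = 0.7322
(1−p)/p = 0.7322/2 = 0.3661  ⇒  p = 1/(1 + 0.3661) = 0.7320
Mi-64: 73.2%, Mi-66: 26.8%.

26.8%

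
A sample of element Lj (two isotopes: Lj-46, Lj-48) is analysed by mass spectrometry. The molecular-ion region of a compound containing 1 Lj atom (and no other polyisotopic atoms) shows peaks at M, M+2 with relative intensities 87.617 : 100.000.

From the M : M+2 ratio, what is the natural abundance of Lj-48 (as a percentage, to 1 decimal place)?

53.3%

Write p for the Lj-46 fraction. I(M+2)/I(M) = [C(1,1)·p^0·(1−p)] / p^1 = 1·(1−p)/p = 100.000/87.617 = 1.1413
(1−p)/p = 1.1413/1 = 1.1413  ⇒  p = 1/(1 + 1.1413) = 0.4670
Lj-46: 46.7%, Lj-48: 53.3%.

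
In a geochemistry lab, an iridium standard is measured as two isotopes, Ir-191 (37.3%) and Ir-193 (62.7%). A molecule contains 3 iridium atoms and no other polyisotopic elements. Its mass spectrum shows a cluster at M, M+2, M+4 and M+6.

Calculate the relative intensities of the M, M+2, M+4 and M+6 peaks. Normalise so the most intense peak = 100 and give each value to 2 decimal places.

11.80 : 59.49 : 100.00 : 56.03

Expanding (0.373 + 0.627)^3:
P(M) = 0.373^3 = 0.051895
P(M+2) = 3 × 0.373^2 × 0.627^1 = 0.261702
P(M+4) = 3 × 0.373^1 × 0.627^2 = 0.439911
P(M+6) = 0.627^3 = 0.246492
The M+4 peak is largest (0.439911); scaling to 100 gives 11.80 : 59.49 : 100.00 : 56.03.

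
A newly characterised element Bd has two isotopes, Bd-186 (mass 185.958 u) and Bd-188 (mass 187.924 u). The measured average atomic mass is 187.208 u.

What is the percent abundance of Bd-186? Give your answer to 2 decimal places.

36.42%

With x = fraction of Bd-186 (so Bd-188 is 1 − x):
185.958·x + 187.924·(1 − x) = 187.208
(185.958 − 187.924)·x = 187.208 − 187.924
x = -0.716 / -1.966 = 0.36419 → 36.42% Bd-186, 63.58% Bd-188.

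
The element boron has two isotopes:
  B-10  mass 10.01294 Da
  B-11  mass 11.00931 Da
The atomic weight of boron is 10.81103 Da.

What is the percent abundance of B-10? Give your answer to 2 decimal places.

Writing the weighted mean with unknown fraction x of B-10:
10.01294·x + 11.00931·(1 − x) = 10.81103
(10.01294 − 11.00931)·x = 10.81103 − 11.00931
x = -0.19828 / -0.99637 = 0.19900 → 19.90% B-10, 80.10% B-11.

19.90%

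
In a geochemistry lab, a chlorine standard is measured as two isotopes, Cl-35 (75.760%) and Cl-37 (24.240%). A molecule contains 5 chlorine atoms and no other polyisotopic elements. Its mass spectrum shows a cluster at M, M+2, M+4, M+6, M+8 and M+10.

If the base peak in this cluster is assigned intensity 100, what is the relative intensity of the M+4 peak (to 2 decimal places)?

63.99

Binomial terms of (0.75760 + 0.24240)^5: M 0.2496, M+2 0.3993, M+4 0.2555, M+6 0.0817, M+8 0.0131, M+10 0.0008 → M+2 is the base peak.
P(M+2) = C(5,1) × 0.75760^4 × 0.24240^1 = 5 × 0.32942751 × 0.2424 = 0.399266 (base)
P(M+4) = C(5,2) × 0.75760^3 × 0.24240^2 = 10 × 0.4348304 × 0.05875776 = 0.255497
Relative intensity = 0.255497 / 0.399266 × 100 = 63.99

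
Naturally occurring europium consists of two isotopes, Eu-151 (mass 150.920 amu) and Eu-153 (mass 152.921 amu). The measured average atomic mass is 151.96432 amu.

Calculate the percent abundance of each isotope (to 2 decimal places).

Eu-151: 47.81%, Eu-153: 52.19%

Writing the weighted mean with unknown fraction x of Eu-151:
150.920·x + 152.921·(1 − x) = 151.96432
(150.920 − 152.921)·x = 151.96432 − 152.921
x = -0.95668 / -2.001 = 0.47810 → 47.81% Eu-151, 52.19% Eu-153.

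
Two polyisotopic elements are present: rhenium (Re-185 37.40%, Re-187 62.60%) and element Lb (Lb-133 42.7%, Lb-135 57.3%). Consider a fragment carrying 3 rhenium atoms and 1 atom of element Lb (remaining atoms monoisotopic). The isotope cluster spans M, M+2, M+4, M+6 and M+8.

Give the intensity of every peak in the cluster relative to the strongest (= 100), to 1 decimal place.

Rhenium pattern (n=3): 0.05231362 : 0.26268713 : 0.43968487 : 0.24531438
Element Lb pattern (n=1): 0.4270 : 0.5730
Convolve the two distributions (both contribute in 2-u steps):
  M: 0.05231362×0.4270 = 0.022338
  M+2: 0.05231362×0.5730 + 0.26268713×0.4270 = 0.142143
  M+4: 0.26268713×0.5730 + 0.43968487×0.4270 = 0.338265
  M+6: 0.43968487×0.5730 + 0.24531438×0.4270 = 0.356689
  M+8: 0.24531438×0.5730 = 0.140565
Scale to base peak (0.356689) = 100: 6.3 : 39.9 : 94.8 : 100.0 : 39.4

6.3 : 39.9 : 94.8 : 100.0 : 39.4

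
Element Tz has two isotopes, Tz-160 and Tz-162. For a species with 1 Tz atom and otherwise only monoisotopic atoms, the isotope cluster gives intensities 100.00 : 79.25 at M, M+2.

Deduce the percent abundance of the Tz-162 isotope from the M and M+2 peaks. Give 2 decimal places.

Let p = fractional abundance of Tz-160. I(M+2)/I(M) = [C(1,1)·p^0·(1−p)] / p^1 = 1·(1−p)/p = 79.25/100.00 = 0.7925
(1−p)/p = 0.7925/1 = 0.7925  ⇒  p = 1/(1 + 0.7925) = 0.5579
Tz-160: 55.79%, Tz-162: 44.21%.

44.21%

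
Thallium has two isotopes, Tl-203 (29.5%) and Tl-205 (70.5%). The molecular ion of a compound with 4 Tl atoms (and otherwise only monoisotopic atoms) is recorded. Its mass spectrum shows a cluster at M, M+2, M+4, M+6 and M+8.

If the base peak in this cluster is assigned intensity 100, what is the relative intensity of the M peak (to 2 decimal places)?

(0.295 + 0.705)^4 gives M 0.0076, M+2 0.0724, M+4 0.2595, M+6 0.4135, M+8 0.2470; the largest is M+6.
P(M+6) = C(4,3) × 0.295^1 × 0.705^3 = 4 × 0.2950 × 0.35040263 = 0.413475 (base)
P(M) = C(4,0) × 0.295^4 × 0.705^0 = 1 × 0.00757335 × 1.0000 = 0.007573
Relative intensity = 0.007573 / 0.413475 × 100 = 1.83

1.83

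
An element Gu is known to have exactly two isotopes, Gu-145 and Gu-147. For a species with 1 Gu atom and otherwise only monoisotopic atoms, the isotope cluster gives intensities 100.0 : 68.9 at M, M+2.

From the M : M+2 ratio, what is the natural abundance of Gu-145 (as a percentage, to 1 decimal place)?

Write p for the Gu-145 fraction. I(M+2)/I(M) = [C(1,1)·p^0·(1−p)] / p^1 = 1·(1−p)/p = 68.9/100.0 = 0.6890
(1−p)/p = 0.6890/1 = 0.6890  ⇒  p = 1/(1 + 0.6890) = 0.5921
Gu-145: 59.2%, Gu-147: 40.8%.

59.2%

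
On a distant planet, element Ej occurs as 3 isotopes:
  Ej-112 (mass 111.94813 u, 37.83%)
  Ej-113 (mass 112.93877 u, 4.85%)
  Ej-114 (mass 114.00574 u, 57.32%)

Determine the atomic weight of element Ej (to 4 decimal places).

113.1756 u

Average mass = Σ (abundance × isotope mass) = 0.3783 × 111.94813 + 0.0485 × 112.93877 + 0.5732 × 114.00574
= 42.349978 + 5.477530 + 65.348090 = 113.175598 u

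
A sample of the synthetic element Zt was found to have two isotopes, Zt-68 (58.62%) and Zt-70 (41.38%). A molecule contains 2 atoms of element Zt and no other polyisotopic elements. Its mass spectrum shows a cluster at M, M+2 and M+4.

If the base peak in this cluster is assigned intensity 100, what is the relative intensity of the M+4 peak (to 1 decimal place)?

35.3

Term probabilities: M 0.3436, M+2 0.4851, M+4 0.1712. Base peak = M+2.
P(M+2) = C(2,1) × 0.5862^1 × 0.4138^1 = 2 × 0.5862 × 0.4138 = 0.485139 (base)
P(M+4) = C(2,2) × 0.5862^0 × 0.4138^2 = 1 × 1.0000 × 0.17123044 = 0.171230
Relative intensity = 0.171230 / 0.485139 × 100 = 35.3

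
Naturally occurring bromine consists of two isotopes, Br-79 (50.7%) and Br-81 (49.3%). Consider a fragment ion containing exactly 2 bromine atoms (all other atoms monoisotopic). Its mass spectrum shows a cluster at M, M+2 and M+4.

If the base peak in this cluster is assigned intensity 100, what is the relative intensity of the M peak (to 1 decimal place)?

51.4

Term probabilities: M 0.2570, M+2 0.4999, M+4 0.2430. Base peak = M+2.
P(M+2) = C(2,1) × 0.507^1 × 0.493^1 = 2 × 0.5070 × 0.4930 = 0.499902 (base)
P(M) = C(2,0) × 0.507^2 × 0.493^0 = 1 × 0.257049 × 1.0000 = 0.257049
Relative intensity = 0.257049 / 0.499902 × 100 = 51.4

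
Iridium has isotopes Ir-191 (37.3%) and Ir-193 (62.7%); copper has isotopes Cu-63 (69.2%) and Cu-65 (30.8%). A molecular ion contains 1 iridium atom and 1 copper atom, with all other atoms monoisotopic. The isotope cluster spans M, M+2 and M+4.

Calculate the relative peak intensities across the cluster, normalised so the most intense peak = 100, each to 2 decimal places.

47.04 : 100.00 : 35.19

Iridium pattern (n=1): 0.3730 : 0.6270
Copper pattern (n=1): 0.6920 : 0.3080
Convolve the two distributions (both contribute in 2-u steps):
  M: 0.3730×0.6920 = 0.258116
  M+2: 0.3730×0.3080 + 0.6270×0.6920 = 0.548768
  M+4: 0.6270×0.3080 = 0.193116
Scale to base peak (0.548768) = 100: 47.04 : 100.00 : 35.19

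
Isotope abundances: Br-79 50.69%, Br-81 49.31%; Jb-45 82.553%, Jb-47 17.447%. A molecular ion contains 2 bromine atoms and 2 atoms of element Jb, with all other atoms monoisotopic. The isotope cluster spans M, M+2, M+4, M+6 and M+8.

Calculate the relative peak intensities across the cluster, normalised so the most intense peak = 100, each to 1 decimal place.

42.2 : 100.0 : 76.6 : 20.6 : 1.8

Bromine pattern (n=2): 0.25694761 : 0.49990478 : 0.24314761
Element Jb pattern (n=2): 0.68149978 : 0.28806044 : 0.03043978
Convolve the two distributions (both contribute in 2-u steps):
  M: 0.25694761×0.68149978 = 0.175110
  M+2: 0.25694761×0.28806044 + 0.49990478×0.68149978 = 0.414701
  M+4: 0.25694761×0.03043978 + 0.49990478×0.28806044 + 0.24314761×0.68149978 = 0.317529
  M+6: 0.49990478×0.03043978 + 0.24314761×0.28806044 = 0.085258
  M+8: 0.24314761×0.03043978 = 0.007401
Scale to base peak (0.414701) = 100: 42.2 : 100.0 : 76.6 : 20.6 : 1.8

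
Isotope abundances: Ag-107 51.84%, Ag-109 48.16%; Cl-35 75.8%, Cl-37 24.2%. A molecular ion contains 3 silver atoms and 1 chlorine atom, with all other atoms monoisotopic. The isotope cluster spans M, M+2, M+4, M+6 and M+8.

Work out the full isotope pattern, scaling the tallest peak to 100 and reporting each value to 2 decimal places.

28.74 : 89.29 : 100.00 : 46.81 : 7.36

Silver pattern (n=3): 0.13931407 : 0.38827347 : 0.36071085 : 0.11170161
Chlorine pattern (n=1): 0.7580 : 0.2420
Convolve the two distributions (both contribute in 2-u steps):
  M: 0.13931407×0.7580 = 0.105600
  M+2: 0.13931407×0.2420 + 0.38827347×0.7580 = 0.328025
  M+4: 0.38827347×0.2420 + 0.36071085×0.7580 = 0.367381
  M+6: 0.36071085×0.2420 + 0.11170161×0.7580 = 0.171962
  M+8: 0.11170161×0.2420 = 0.027032
Scale to base peak (0.367381) = 100: 28.74 : 89.29 : 100.00 : 46.81 : 7.36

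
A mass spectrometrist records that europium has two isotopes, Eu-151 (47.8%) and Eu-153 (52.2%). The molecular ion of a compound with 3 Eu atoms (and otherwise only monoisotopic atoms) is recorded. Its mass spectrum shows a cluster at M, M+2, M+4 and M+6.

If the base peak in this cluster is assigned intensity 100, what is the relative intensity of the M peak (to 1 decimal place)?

Binomial terms of (0.478 + 0.522)^3: M 0.1092, M+2 0.3578, M+4 0.3907, M+6 0.1422 → M+4 is the base peak.
P(M+4) = C(3,2) × 0.478^1 × 0.522^2 = 3 × 0.4780 × 0.272484 = 0.390742 (base)
P(M) = C(3,0) × 0.478^3 × 0.522^0 = 1 × 0.10921535 × 1.0000 = 0.109215
Relative intensity = 0.109215 / 0.390742 × 100 = 28.0

28.0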